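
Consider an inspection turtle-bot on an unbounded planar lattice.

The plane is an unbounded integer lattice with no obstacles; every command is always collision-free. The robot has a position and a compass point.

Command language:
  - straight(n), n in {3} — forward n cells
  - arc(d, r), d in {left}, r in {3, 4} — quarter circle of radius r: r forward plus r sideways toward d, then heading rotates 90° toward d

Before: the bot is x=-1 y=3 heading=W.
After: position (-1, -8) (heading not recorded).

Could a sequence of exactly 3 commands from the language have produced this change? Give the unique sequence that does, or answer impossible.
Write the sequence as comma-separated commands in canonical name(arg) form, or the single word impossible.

arc(left, 4), straight(3), arc(left, 4)

start: x=-1 y=3 heading=W
t=1 arc(left, 4) ⇒ x=-5 y=-1 heading=S
t=2 straight(3) ⇒ x=-5 y=-4 heading=S
t=3 arc(left, 4) ⇒ x=-1 y=-8 heading=E
all 27 alternatives checked — unique.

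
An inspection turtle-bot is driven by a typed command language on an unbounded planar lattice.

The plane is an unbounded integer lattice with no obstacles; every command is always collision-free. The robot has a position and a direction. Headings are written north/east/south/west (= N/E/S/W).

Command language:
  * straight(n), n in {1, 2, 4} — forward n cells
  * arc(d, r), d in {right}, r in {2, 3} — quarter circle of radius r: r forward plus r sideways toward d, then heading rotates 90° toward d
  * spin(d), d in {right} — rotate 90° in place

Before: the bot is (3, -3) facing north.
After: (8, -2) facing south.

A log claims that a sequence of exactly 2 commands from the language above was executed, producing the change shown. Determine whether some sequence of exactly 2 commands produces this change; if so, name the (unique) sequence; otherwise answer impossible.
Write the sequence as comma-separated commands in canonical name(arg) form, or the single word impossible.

arc(right, 3), arc(right, 2)

key: order matters: swapping arc(right, 3) and arc(right, 2) lands elsewhere
t0: (3, -3) facing north
1. arc(right, 3) → (6, 0) facing east
2. arc(right, 2) → (8, -2) facing south
no other 2-command option fits: unique.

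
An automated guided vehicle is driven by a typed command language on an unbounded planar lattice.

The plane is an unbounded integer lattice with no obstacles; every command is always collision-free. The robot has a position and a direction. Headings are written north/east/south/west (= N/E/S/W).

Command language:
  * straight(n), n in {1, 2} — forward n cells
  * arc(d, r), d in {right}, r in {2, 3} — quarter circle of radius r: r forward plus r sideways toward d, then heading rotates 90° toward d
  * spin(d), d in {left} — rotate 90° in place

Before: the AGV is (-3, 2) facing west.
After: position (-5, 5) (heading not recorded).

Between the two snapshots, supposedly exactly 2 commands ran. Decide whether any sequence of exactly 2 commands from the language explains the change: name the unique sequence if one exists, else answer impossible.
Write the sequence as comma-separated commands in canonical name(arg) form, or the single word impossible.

arc(right, 2), straight(1)

key: running straight(1) before arc(right, 2) would end elsewhere — order is forced
start: (-3, 2) facing west
1. arc(right, 2) → (-5, 4) facing north
2. straight(1) → (-5, 5) facing north
all 25 alternatives checked — unique.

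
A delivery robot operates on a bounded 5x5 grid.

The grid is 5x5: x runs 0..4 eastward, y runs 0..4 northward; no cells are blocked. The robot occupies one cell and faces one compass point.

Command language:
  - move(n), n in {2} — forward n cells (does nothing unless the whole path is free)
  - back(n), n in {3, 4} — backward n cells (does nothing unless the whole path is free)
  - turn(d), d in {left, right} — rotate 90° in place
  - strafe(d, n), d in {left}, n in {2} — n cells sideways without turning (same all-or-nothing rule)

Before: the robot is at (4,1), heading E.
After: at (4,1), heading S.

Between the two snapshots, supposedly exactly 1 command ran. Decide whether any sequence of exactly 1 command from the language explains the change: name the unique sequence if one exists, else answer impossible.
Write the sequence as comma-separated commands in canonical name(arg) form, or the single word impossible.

key: (4,1) unchanged — the single command moves nothing
start: at (4,1), heading E
1. turn(right) → at (4,1), heading S
uniquely the one of 6 1-step routes that fits.

turn(right)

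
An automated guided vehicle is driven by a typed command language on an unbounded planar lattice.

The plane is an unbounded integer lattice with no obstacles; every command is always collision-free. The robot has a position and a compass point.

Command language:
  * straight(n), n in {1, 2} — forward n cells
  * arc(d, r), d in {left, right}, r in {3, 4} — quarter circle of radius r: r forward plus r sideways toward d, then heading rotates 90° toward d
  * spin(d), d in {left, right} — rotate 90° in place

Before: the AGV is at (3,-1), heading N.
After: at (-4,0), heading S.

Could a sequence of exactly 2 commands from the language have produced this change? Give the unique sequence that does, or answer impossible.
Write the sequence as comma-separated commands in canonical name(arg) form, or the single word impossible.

key: position moved to (-4,0) AND the heading swung to S — translation plus rotation needed
t0: at (3,-1), heading N
1. arc(left, 4) → at (-1,3), heading W
2. arc(left, 3) → at (-4,0), heading S
no rival 2-sequence matches.

arc(left, 4), arc(left, 3)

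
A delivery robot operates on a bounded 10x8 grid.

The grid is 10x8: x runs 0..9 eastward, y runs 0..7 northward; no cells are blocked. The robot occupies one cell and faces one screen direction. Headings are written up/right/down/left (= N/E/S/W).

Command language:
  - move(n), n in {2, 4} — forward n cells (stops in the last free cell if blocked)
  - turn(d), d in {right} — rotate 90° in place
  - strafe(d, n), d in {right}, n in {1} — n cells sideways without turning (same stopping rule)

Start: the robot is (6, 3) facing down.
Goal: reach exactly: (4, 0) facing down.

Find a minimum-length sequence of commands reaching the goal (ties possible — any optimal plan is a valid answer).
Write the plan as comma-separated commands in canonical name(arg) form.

from: (6, 3) facing down
1. move(4) → (6, 0) facing down
2. strafe(right, 1) → (5, 0) facing down
3. strafe(right, 1) → (4, 0) facing down
shorter routes all fall short; 3 is best.

move(4), strafe(right, 1), strafe(right, 1)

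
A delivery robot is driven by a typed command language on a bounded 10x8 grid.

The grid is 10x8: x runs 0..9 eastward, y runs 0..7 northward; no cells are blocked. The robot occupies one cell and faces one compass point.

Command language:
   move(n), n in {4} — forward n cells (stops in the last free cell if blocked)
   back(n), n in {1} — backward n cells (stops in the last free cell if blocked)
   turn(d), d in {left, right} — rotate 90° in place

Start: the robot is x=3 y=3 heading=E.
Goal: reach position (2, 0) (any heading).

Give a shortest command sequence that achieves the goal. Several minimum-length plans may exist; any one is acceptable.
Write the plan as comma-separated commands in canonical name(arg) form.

begin: x=3 y=3 heading=E
1. back(1) → x=2 y=3 heading=E
2. turn(right) → x=2 y=3 heading=S
3. move(4) → x=2 y=0 heading=S
minimal: 3 command(s), checked below 3.

back(1), turn(right), move(4)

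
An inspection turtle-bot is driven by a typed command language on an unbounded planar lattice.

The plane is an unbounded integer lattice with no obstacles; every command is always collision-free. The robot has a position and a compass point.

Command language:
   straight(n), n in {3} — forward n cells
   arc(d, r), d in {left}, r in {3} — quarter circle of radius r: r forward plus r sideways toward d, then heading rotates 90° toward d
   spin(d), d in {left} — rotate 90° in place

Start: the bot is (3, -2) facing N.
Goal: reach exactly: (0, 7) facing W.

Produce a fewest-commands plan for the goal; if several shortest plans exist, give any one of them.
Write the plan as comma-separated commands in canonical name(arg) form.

from: (3, -2) facing N
t=1 straight(3) ⇒ (3, 1) facing N
t=2 straight(3) ⇒ (3, 4) facing N
t=3 arc(left, 3) ⇒ (0, 7) facing W
shorter routes all fall short; 3 is best.

straight(3), straight(3), arc(left, 3)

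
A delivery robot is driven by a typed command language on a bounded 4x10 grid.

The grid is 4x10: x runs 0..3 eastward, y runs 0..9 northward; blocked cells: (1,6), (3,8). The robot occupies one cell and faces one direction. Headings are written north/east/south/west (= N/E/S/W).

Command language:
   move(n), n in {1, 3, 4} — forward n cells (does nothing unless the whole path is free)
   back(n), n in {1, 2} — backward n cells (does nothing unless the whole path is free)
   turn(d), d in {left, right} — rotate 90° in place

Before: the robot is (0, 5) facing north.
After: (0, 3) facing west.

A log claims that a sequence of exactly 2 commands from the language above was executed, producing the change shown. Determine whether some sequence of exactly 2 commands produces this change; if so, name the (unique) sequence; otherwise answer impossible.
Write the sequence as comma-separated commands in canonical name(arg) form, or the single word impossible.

key: cell and facing (now W) both changed — the 2 commands mix motion and turning
initial: (0, 5) facing north
1. back(2) → (0, 3) facing north
2. turn(left) → (0, 3) facing west
all 49 alternatives checked — unique.

back(2), turn(left)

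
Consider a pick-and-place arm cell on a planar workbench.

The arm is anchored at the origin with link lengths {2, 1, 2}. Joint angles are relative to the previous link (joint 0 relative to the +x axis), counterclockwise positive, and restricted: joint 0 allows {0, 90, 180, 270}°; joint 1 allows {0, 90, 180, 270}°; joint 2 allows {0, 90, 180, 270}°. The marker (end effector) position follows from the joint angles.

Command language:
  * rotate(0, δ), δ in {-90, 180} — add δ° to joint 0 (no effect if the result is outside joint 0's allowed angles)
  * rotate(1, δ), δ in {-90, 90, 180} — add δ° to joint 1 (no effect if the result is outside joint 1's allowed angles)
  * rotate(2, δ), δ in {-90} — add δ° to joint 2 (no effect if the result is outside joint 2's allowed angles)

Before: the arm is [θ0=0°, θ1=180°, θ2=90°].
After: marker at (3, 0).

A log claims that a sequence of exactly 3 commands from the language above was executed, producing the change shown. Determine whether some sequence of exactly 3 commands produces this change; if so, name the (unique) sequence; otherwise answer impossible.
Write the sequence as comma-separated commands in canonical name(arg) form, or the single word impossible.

rotate(2, -90), rotate(2, -90), rotate(2, -90)

t0: [θ0=0°, θ1=180°, θ2=90°]
step 1 (rotate(2, -90)): [θ0=0°, θ1=180°, θ2=0°]
step 2 (rotate(2, -90)): [θ0=0°, θ1=180°, θ2=270°]
step 3 (rotate(2, -90)): [θ0=0°, θ1=180°, θ2=180°]
uniquely the one of 216 3-step routes that fits.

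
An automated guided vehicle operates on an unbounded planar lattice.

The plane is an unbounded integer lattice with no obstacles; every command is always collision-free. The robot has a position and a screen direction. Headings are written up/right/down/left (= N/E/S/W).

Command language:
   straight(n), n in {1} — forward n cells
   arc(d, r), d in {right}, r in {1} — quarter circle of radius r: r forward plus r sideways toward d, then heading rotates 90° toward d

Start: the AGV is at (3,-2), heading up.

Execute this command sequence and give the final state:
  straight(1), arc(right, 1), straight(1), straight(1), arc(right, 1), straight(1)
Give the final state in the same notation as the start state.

start: at (3,-2), heading up
[1] after straight(1): at (3,-1), heading up
[2] after arc(right, 1): at (4,0), heading right
[3] after straight(1): at (5,0), heading right
[4] after straight(1): at (6,0), heading right
[5] after arc(right, 1): at (7,-1), heading down
[6] after straight(1): at (7,-2), heading down

at (7,-2), heading down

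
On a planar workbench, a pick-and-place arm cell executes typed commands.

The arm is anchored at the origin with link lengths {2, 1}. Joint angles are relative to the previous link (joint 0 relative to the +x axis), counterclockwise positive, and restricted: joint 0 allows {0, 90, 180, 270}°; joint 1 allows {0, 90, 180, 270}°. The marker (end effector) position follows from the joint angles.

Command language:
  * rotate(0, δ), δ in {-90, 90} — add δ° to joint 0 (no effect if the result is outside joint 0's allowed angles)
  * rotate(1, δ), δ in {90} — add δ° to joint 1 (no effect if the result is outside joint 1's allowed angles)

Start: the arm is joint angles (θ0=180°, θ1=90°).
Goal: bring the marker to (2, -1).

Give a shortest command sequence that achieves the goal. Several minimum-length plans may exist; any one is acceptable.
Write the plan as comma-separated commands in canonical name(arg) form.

t0: joint angles (θ0=180°, θ1=90°)
step 1 (rotate(1, 90)): joint angles (θ0=180°, θ1=180°)
step 2 (rotate(1, 90)): joint angles (θ0=180°, θ1=270°)
step 3 (rotate(0, -90)): joint angles (θ0=90°, θ1=270°)
step 4 (rotate(0, -90)): joint angles (θ0=0°, θ1=270°)
minimal: 4 command(s), checked below 4.

rotate(1, 90), rotate(1, 90), rotate(0, -90), rotate(0, -90)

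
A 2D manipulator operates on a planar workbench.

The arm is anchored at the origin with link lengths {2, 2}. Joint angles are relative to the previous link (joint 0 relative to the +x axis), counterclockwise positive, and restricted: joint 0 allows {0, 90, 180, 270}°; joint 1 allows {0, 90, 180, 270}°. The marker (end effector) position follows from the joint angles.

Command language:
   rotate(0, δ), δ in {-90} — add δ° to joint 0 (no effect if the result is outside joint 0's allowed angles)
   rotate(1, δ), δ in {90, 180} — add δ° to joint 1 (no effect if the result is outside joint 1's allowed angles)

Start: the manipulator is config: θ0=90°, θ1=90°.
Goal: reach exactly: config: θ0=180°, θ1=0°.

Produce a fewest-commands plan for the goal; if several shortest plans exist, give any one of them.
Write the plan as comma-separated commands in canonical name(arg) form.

begin: config: θ0=90°, θ1=90°
t=1 rotate(0, -90) ⇒ config: θ0=0°, θ1=90°
t=2 rotate(0, -90) ⇒ config: θ0=270°, θ1=90°
t=3 rotate(0, -90) ⇒ config: θ0=180°, θ1=90°
t=4 rotate(1, 180) ⇒ config: θ0=180°, θ1=270°
t=5 rotate(1, 90) ⇒ config: θ0=180°, θ1=0°
no 4-step plan works, so 5 is optimal.

rotate(0, -90), rotate(0, -90), rotate(0, -90), rotate(1, 180), rotate(1, 90)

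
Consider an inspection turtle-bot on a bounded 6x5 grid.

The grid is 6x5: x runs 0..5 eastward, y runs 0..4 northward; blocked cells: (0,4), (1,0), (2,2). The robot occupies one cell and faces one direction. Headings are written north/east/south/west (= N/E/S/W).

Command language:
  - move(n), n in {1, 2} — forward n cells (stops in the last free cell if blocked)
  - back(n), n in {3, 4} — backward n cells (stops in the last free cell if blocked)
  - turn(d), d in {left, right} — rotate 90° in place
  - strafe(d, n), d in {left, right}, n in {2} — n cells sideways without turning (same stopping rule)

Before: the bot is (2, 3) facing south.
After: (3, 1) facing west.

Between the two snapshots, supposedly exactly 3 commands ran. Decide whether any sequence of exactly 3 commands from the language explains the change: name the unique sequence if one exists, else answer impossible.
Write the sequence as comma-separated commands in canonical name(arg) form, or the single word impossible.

impossible

checked all 3-command options: none fits.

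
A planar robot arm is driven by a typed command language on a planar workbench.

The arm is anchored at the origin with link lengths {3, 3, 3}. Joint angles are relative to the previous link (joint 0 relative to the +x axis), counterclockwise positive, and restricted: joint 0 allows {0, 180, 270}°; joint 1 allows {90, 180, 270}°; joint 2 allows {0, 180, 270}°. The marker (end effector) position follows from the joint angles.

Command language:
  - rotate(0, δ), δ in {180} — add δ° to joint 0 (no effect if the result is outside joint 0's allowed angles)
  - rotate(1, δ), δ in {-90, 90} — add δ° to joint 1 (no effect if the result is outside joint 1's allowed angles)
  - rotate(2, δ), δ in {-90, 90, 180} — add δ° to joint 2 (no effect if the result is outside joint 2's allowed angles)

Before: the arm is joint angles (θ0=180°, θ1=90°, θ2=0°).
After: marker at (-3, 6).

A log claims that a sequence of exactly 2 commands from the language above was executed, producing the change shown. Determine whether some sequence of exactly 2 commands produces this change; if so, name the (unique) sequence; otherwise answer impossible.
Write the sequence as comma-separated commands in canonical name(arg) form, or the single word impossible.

from: joint angles (θ0=180°, θ1=90°, θ2=0°)
[1] after rotate(1, 90): joint angles (θ0=180°, θ1=180°, θ2=0°)
[2] after rotate(1, 90): joint angles (θ0=180°, θ1=270°, θ2=0°)
uniquely the one of 36 2-step routes that fits.

rotate(1, 90), rotate(1, 90)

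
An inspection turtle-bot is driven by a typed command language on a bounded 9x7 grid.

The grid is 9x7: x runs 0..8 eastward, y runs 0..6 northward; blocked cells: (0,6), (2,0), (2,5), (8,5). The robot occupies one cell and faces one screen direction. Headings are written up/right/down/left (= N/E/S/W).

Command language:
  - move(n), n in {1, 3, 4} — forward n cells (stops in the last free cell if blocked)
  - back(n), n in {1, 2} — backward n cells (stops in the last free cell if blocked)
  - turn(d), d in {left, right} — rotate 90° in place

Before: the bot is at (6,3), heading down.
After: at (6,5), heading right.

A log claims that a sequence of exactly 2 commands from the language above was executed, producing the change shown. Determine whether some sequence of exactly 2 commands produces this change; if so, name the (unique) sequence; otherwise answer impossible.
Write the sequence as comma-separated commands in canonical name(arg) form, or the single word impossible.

back(2), turn(left)

key: running turn(left) before back(2) would end elsewhere — order is forced
initial: at (6,3), heading down
[1] after back(2): at (6,5), heading down
[2] after turn(left): at (6,5), heading right
all 49 alternatives checked — unique.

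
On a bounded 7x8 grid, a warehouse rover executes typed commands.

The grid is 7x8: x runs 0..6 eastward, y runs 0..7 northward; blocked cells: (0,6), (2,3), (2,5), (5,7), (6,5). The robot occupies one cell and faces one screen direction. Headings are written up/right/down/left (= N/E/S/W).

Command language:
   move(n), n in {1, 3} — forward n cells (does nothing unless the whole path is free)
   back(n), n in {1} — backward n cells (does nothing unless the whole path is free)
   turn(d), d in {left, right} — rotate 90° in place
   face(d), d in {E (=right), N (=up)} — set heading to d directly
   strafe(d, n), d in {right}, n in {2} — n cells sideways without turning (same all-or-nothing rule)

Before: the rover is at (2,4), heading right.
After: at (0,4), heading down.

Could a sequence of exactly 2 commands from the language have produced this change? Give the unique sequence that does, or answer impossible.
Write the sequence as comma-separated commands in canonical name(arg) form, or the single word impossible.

key: cell and facing (now S) both changed — the 2 commands mix motion and turning
initial: at (2,4), heading right
t=1 turn(right) ⇒ at (2,4), heading down
t=2 strafe(right, 2) ⇒ at (0,4), heading down
no other 2-command option fits: unique.

turn(right), strafe(right, 2)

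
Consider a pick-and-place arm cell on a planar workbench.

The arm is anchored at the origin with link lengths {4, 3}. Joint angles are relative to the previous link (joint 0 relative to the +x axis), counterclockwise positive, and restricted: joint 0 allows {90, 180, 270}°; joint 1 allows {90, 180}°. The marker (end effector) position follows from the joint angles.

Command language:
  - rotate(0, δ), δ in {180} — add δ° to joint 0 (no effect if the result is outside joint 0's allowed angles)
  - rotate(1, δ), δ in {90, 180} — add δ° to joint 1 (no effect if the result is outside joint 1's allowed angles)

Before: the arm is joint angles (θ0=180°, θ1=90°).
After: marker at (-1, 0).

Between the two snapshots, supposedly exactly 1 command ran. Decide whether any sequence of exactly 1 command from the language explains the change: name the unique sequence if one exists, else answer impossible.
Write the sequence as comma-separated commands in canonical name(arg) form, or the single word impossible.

begin: joint angles (θ0=180°, θ1=90°)
[1] after rotate(1, 90): joint angles (θ0=180°, θ1=180°)
all 3 alternatives checked — unique.

rotate(1, 90)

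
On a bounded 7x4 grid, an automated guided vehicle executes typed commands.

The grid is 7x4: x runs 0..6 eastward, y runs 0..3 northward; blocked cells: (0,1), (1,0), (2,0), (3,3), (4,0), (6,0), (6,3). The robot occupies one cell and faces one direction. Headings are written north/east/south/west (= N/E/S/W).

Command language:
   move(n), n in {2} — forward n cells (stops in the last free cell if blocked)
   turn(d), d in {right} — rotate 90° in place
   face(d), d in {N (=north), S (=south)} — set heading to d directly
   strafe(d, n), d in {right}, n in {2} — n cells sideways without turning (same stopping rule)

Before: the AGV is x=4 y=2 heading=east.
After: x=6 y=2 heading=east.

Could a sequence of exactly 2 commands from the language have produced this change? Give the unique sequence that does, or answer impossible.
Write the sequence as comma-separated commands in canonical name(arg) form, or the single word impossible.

move(2), move(2)

key: heading stays E — no command in the sequence turns
t0: x=4 y=2 heading=east
[1] after move(2): x=6 y=2 heading=east
[2] after move(2): x=6 y=2 heading=east
no rival 2-sequence matches.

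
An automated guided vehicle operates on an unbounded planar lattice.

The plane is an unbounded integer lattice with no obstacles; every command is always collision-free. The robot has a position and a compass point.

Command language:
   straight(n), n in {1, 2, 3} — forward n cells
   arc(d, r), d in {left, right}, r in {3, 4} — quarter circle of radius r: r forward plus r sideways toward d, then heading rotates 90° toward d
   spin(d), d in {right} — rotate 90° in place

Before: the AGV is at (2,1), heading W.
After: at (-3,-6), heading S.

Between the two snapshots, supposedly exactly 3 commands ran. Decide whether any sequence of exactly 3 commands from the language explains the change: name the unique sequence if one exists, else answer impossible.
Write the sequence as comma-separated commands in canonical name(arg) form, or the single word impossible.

straight(1), arc(left, 4), straight(3)

key: order matters: swapping straight(1) and straight(3) lands elsewhere
initial: at (2,1), heading W
t=1 straight(1) ⇒ at (1,1), heading W
t=2 arc(left, 4) ⇒ at (-3,-3), heading S
t=3 straight(3) ⇒ at (-3,-6), heading S
no other 3-command option fits: unique.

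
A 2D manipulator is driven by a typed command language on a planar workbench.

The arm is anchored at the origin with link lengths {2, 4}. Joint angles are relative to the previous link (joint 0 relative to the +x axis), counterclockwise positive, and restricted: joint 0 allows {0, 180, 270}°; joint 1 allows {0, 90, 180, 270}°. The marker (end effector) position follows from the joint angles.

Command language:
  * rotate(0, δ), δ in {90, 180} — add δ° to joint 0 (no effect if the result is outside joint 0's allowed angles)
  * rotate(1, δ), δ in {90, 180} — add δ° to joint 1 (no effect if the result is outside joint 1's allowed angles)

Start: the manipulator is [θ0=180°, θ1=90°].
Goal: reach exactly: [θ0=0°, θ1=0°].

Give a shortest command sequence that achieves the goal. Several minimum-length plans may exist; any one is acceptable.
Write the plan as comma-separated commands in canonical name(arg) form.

begin: [θ0=180°, θ1=90°]
[1] after rotate(0, 180): [θ0=0°, θ1=90°]
[2] after rotate(1, 180): [θ0=0°, θ1=270°]
[3] after rotate(1, 90): [θ0=0°, θ1=0°]
shorter routes all fall short; 3 is best.

rotate(0, 180), rotate(1, 180), rotate(1, 90)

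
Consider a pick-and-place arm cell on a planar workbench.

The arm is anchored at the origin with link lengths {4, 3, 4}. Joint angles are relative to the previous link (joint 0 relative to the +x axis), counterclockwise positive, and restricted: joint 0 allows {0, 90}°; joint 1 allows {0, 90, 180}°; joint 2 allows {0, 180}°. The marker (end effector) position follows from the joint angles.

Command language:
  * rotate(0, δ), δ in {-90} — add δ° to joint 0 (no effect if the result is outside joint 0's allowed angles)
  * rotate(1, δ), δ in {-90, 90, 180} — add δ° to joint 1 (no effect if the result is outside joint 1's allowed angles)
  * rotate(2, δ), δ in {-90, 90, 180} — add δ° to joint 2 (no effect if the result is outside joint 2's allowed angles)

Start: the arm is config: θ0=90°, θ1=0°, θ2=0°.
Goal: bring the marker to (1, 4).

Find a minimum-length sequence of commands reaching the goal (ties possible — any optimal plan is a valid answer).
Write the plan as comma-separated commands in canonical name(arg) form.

rotate(1, 90), rotate(2, 180)

begin: config: θ0=90°, θ1=0°, θ2=0°
t=1 rotate(1, 90) ⇒ config: θ0=90°, θ1=90°, θ2=0°
t=2 rotate(2, 180) ⇒ config: θ0=90°, θ1=90°, θ2=180°
minimal: 2 command(s), checked below 2.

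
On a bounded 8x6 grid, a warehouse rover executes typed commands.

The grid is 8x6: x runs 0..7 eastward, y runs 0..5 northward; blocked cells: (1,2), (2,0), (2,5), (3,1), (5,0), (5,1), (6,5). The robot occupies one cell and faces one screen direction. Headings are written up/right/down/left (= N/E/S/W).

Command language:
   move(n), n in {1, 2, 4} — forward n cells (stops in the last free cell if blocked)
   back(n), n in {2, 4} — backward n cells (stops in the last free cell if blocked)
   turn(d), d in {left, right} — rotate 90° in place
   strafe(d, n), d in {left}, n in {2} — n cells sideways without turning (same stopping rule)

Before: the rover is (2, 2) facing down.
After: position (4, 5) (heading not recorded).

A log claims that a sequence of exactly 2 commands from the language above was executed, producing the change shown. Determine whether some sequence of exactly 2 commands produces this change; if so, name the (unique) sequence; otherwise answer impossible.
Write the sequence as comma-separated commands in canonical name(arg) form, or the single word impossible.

key: back(4) runs into the grid edge before its full distance
start: (2, 2) facing down
[1] after strafe(left, 2): (4, 2) facing down
[2] after back(4): (4, 5) facing down
all 64 alternatives checked — unique.

strafe(left, 2), back(4)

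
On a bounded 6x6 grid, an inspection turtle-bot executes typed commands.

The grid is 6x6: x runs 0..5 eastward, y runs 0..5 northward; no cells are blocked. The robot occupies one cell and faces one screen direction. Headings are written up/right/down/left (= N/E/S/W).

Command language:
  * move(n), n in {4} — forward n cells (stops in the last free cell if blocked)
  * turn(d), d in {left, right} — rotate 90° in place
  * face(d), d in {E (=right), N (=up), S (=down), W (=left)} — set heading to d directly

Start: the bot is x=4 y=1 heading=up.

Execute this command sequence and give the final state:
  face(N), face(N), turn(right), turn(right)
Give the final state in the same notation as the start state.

x=4 y=1 heading=down

from: x=4 y=1 heading=up
t=1 face(N) ⇒ x=4 y=1 heading=up
t=2 face(N) ⇒ x=4 y=1 heading=up
t=3 turn(right) ⇒ x=4 y=1 heading=right
t=4 turn(right) ⇒ x=4 y=1 heading=down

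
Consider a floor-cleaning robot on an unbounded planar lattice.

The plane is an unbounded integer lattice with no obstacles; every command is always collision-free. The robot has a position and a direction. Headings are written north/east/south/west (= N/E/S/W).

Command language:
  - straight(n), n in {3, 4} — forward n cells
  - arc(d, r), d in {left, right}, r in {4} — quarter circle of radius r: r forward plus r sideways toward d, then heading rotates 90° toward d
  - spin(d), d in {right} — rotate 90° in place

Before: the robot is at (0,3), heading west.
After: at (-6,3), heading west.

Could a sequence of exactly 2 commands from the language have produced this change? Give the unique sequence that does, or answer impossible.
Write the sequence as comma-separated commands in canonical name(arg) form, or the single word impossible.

key: heading stays W — no command in the sequence turns
t0: at (0,3), heading west
1. straight(3) → at (-3,3), heading west
2. straight(3) → at (-6,3), heading west
all 25 alternatives checked — unique.

straight(3), straight(3)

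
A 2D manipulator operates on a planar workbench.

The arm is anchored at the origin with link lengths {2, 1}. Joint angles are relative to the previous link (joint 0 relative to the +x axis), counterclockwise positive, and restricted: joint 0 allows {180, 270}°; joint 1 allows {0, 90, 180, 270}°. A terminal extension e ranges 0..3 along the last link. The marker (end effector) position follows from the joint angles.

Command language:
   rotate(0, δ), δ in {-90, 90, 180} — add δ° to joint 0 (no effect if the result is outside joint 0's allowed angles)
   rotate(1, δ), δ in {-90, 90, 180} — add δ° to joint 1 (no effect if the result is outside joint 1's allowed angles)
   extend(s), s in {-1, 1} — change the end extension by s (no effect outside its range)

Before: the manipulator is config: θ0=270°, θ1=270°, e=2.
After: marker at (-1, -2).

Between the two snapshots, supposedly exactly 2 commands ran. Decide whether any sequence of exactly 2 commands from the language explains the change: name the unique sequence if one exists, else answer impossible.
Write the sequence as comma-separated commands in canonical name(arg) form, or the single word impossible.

from: config: θ0=270°, θ1=270°, e=2
step 1 (extend(-1)): config: θ0=270°, θ1=270°, e=1
step 2 (extend(-1)): config: θ0=270°, θ1=270°, e=0
no other 2-command option fits: unique.

extend(-1), extend(-1)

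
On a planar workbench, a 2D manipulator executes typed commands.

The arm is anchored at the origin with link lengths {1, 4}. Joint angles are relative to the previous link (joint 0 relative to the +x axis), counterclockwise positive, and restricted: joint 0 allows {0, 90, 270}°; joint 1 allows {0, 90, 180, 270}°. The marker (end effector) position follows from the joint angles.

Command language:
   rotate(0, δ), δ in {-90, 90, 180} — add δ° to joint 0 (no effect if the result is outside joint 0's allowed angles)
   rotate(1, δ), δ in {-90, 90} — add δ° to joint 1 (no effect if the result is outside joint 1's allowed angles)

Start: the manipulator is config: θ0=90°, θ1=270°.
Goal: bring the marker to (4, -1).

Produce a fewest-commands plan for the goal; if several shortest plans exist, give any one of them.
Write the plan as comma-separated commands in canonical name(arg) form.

rotate(0, 180), rotate(1, -90), rotate(1, -90)

from: config: θ0=90°, θ1=270°
step 1 (rotate(0, 180)): config: θ0=270°, θ1=270°
step 2 (rotate(1, -90)): config: θ0=270°, θ1=180°
step 3 (rotate(1, -90)): config: θ0=270°, θ1=90°
shorter routes all fall short; 3 is best.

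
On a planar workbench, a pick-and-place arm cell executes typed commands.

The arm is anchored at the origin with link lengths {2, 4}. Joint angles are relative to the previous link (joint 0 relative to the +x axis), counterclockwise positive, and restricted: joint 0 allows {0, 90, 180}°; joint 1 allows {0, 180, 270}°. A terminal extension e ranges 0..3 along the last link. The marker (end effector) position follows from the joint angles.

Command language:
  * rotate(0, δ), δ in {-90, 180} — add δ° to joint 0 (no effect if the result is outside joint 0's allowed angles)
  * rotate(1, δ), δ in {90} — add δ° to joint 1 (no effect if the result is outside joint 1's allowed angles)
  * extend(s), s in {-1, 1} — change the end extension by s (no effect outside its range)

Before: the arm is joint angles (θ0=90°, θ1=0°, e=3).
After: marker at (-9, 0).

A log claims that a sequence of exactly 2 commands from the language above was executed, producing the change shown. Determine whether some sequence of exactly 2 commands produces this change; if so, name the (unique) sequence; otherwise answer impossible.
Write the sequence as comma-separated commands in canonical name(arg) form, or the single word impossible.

key: order matters: swapping rotate(0, -90) and rotate(0, 180) lands elsewhere
t0: joint angles (θ0=90°, θ1=0°, e=3)
t=1 rotate(0, -90) ⇒ joint angles (θ0=0°, θ1=0°, e=3)
t=2 rotate(0, 180) ⇒ joint angles (θ0=180°, θ1=0°, e=3)
all 25 alternatives checked — unique.

rotate(0, -90), rotate(0, 180)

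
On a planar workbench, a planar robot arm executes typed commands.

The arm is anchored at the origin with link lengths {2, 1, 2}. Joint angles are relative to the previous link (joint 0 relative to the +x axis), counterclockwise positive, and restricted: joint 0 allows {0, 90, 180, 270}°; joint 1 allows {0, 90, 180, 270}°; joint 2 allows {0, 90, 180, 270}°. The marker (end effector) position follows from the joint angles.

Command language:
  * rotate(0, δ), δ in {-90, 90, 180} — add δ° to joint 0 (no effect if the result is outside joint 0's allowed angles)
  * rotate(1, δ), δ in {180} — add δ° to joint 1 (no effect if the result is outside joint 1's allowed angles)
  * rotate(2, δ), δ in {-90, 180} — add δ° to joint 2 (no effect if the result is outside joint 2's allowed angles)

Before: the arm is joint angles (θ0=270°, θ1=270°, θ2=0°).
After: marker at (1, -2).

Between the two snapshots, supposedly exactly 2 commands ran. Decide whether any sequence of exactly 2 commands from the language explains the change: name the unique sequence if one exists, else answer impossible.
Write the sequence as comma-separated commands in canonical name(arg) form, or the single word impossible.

rotate(2, -90), rotate(2, -90)

initial: joint angles (θ0=270°, θ1=270°, θ2=0°)
1. rotate(2, -90) → joint angles (θ0=270°, θ1=270°, θ2=270°)
2. rotate(2, -90) → joint angles (θ0=270°, θ1=270°, θ2=180°)
all 36 alternatives checked — unique.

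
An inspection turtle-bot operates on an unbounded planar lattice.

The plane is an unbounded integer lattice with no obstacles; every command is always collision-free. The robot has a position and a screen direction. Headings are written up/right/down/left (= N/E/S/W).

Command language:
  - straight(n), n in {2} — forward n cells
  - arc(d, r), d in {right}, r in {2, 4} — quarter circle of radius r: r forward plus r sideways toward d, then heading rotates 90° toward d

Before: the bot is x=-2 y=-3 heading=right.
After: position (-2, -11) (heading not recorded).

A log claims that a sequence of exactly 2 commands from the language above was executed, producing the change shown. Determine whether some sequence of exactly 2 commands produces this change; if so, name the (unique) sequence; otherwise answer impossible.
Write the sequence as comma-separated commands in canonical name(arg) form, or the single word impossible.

begin: x=-2 y=-3 heading=right
step 1 (arc(right, 4)): x=2 y=-7 heading=down
step 2 (arc(right, 4)): x=-2 y=-11 heading=left
no rival 2-sequence matches.

arc(right, 4), arc(right, 4)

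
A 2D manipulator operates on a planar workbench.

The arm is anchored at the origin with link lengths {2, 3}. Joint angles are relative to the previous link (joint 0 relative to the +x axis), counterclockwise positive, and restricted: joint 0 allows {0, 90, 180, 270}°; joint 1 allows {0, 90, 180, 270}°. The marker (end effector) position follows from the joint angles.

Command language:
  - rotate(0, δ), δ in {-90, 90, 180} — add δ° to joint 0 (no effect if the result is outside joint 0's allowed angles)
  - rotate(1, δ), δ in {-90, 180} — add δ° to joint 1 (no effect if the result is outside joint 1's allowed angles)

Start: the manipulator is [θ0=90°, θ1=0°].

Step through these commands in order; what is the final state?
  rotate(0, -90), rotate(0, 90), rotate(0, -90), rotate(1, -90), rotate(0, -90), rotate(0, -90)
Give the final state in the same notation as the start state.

start: [θ0=90°, θ1=0°]
[1] after rotate(0, -90): [θ0=0°, θ1=0°]
[2] after rotate(0, 90): [θ0=90°, θ1=0°]
[3] after rotate(0, -90): [θ0=0°, θ1=0°]
[4] after rotate(1, -90): [θ0=0°, θ1=270°]
[5] after rotate(0, -90): [θ0=270°, θ1=270°]
[6] after rotate(0, -90): [θ0=180°, θ1=270°]

[θ0=180°, θ1=270°]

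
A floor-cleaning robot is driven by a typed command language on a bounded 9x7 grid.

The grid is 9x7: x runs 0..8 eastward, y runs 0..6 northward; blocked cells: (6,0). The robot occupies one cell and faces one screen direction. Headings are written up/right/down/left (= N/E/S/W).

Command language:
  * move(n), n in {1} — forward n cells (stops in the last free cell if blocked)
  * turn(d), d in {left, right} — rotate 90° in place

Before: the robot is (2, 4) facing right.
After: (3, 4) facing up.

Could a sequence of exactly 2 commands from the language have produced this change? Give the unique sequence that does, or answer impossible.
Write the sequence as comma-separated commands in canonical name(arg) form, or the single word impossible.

key: order matters: swapping move(1) and turn(left) lands elsewhere
begin: (2, 4) facing right
t=1 move(1) ⇒ (3, 4) facing right
t=2 turn(left) ⇒ (3, 4) facing up
uniquely the one of 9 2-step routes that fits.

move(1), turn(left)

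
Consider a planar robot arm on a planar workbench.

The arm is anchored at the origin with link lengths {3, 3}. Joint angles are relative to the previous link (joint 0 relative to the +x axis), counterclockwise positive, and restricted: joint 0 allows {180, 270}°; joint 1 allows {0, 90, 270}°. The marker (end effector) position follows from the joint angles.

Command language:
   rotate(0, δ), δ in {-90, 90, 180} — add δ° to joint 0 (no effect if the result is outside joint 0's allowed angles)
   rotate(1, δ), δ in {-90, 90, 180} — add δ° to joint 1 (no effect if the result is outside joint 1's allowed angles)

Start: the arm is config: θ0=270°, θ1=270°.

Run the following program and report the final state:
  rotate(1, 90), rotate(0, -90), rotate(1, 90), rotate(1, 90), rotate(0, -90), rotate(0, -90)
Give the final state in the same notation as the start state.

config: θ0=180°, θ1=90°

initial: config: θ0=270°, θ1=270°
t=1 rotate(1, 90) ⇒ config: θ0=270°, θ1=0°
t=2 rotate(0, -90) ⇒ config: θ0=180°, θ1=0°
t=3 rotate(1, 90) ⇒ config: θ0=180°, θ1=90°
t=4 rotate(1, 90) ⇒ config: θ0=180°, θ1=90°
t=5 rotate(0, -90) ⇒ config: θ0=180°, θ1=90°
t=6 rotate(0, -90) ⇒ config: θ0=180°, θ1=90°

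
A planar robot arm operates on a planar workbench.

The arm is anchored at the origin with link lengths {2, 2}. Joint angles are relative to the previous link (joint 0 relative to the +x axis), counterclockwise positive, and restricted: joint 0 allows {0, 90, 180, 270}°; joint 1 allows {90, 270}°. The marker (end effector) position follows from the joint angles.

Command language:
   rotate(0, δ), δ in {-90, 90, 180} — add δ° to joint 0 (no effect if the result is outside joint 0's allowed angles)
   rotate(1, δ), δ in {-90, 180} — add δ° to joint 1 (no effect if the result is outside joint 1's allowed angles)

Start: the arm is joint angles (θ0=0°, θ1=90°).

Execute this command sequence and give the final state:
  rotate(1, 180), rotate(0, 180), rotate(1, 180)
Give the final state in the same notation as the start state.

joint angles (θ0=180°, θ1=90°)

from: joint angles (θ0=0°, θ1=90°)
[1] after rotate(1, 180): joint angles (θ0=0°, θ1=270°)
[2] after rotate(0, 180): joint angles (θ0=180°, θ1=270°)
[3] after rotate(1, 180): joint angles (θ0=180°, θ1=90°)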